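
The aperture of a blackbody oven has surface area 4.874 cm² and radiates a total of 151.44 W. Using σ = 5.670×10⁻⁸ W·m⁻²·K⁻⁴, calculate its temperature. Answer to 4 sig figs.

Area A = 4.874 cm² = 4.874×10⁻⁴ m².
P = σAT⁴ ⇒ T = (P/(σA))^(1/4) = (151.44/(5.670×10⁻⁸×4.874×10⁻⁴))^(1/4) = 1530 K.

T ≈ 1530 K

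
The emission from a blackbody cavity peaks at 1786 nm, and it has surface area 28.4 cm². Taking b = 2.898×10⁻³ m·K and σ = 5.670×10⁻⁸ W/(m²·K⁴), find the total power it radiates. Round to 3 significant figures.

Wien's law: T = b/λ_max = 2.898×10⁻³/1.786×10⁻⁶ = 1622.62 K.
Area A = 28.4 cm² = 2.84×10⁻³ m².
Then P = σAT⁴ = 5.670×10⁻⁸×2.84×10⁻³×(1622.62)⁴ = 1.12×10³ W.

P ≈ 1.12×10³ W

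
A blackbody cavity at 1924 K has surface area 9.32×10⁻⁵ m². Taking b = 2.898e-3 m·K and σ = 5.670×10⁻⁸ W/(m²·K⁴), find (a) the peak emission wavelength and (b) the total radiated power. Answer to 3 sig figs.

λ_max ≈ 1.51 μm; P ≈ 72.4 W

(a) λ_max = b/T = 2.898×10⁻³/1924 = 1.506×10⁻⁶ m = 1.51 μm.
Area A = 9.32×10⁻⁵ m².
(b) P = σAT⁴ = 5.670×10⁻⁸×9.32×10⁻⁵×(1924)⁴ = 72.4 W.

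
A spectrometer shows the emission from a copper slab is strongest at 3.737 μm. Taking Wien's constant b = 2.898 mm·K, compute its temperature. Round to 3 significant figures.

T ≈ 775 K

Wien's law gives T = b/λ_max = (2.898×10⁻³ m·K)/(3.737×10⁻⁶ m) = 775 K.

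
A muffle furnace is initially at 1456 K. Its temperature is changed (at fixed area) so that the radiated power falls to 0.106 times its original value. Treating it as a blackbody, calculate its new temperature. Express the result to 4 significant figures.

T₂ ≈ 830.8 K

P ∝ T⁴, so T₂/T₁ = (P₂/P₁)^(1/4) = (0.106)^(1/4) = 0.570593.
T₂ = 1456 × 0.570593 = 830.8 K.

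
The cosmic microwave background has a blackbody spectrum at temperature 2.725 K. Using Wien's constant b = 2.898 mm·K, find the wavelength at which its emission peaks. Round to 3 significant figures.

Wien's displacement law: λ_max = b/T = (2.898×10⁻³ m·K)/(2.725 K) = 1.063×10⁻³ m.
That is 1.06 mm, in the microwave range.

λ_max ≈ 1.06 mm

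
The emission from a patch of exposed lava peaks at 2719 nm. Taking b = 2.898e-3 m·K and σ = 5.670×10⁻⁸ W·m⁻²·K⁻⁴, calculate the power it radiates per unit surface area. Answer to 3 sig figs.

I ≈ 7.32×10⁴ W/m²

Wien's law: T = b/λ_max = 2.898×10⁻³/2.719×10⁻⁶ = 1065.83 K.
Then I = σT⁴ = 5.670×10⁻⁸×(1065.83)⁴ = 7.32×10⁴ W/m².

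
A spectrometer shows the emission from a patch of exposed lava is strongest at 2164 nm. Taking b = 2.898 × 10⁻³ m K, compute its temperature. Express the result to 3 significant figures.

Wien's law gives T = b/λ_max = (2.898×10⁻³ m·K)/(2.164×10⁻⁶ m) = 1.34×10³ K.

T ≈ 1.34×10³ K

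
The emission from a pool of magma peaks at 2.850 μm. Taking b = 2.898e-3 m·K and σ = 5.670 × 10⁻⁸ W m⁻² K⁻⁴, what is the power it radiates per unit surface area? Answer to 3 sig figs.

I ≈ 6.06×10⁴ W/m²

Wien's law: T = b/λ_max = 2.898×10⁻³/2.850×10⁻⁶ = 1016.84 K.
Then I = σT⁴ = 5.670×10⁻⁸×(1016.84)⁴ = 6.06×10⁴ W/m².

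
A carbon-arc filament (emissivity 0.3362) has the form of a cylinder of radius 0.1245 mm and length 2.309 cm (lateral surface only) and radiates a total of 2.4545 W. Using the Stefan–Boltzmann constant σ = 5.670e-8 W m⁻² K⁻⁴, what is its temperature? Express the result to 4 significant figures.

Lateral area A = 2πrL = 2π×1.245×10⁻⁴×0.02309 = 1.80623×10⁻⁵ m².
P = εσAT⁴ ⇒ T = (P/(εσA))^(1/4) = (2.4545/(0.3362×5.670×10⁻⁸×1.80623×10⁻⁵))^(1/4) = 1634 K.

T ≈ 1634 K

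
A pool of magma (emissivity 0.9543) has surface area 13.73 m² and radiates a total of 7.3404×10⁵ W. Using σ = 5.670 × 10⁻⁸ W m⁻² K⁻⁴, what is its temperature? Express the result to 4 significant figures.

T ≈ 997.0 K

Area A = 13.73 m².
P = εσAT⁴ ⇒ T = (P/(εσA))^(1/4) = (7.3404×10⁵/(0.9543×5.670×10⁻⁸×13.73))^(1/4) = 997.0 K.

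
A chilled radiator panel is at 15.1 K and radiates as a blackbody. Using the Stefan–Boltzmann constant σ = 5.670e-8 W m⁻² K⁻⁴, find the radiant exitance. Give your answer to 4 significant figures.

I ≈ 2.948×10⁻³ W/m²

Stefan–Boltzmann: I = σT⁴ = 5.670×10⁻⁸ × (15.1)⁴ = 2.948×10⁻³ W/m².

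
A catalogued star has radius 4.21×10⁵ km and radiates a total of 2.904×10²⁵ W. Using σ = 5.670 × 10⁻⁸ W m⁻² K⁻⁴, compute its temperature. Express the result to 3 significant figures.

Surface area A = 4πR² = 4π(4.21×10⁸ m)² = 2.22728×10¹⁸ m².
P = σAT⁴ ⇒ T = (P/(σA))^(1/4) = (2.904×10²⁵/(5.670×10⁻⁸×2.22728×10¹⁸))^(1/4) = 3.89×10³ K.

T ≈ 3.89×10³ K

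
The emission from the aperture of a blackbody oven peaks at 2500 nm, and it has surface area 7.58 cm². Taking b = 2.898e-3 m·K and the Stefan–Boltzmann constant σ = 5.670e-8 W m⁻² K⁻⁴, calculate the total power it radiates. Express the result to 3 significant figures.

P ≈ 77.6 W

Wien's law: T = b/λ_max = 2.898×10⁻³/2.500×10⁻⁶ = 1159.20 K.
Area A = 7.58 cm² = 7.58×10⁻⁴ m².
Then P = σAT⁴ = 5.670×10⁻⁸×7.58×10⁻⁴×(1159.20)⁴ = 77.6 W.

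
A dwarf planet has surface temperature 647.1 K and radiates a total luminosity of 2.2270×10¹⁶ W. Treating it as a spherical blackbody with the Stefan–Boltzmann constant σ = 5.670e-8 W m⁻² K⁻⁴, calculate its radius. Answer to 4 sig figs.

L = 4πR²σT⁴ ⇒ R = √(L/(4πσT⁴)).
σT⁴ = 9941.88 W/m², so R = √(2.2270×10¹⁶/(4π×9941.88)) = 4.222×10⁵ m.

R ≈ 4.222×10⁵ m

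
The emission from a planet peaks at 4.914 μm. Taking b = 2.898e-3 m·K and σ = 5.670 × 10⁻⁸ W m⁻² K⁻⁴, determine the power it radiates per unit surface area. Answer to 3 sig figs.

I ≈ 6.86×10³ W/m²

Wien's law: T = b/λ_max = 2.898×10⁻³/4.914×10⁻⁶ = 589.744 K.
Then I = σT⁴ = 5.670×10⁻⁸×(589.744)⁴ = 6.86×10³ W/m².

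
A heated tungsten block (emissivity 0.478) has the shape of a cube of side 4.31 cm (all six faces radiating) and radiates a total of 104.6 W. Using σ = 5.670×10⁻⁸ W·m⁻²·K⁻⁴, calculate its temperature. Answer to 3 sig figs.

Area A = 6s² = 6×(0.0431 m)² = 0.0111457 m².
P = εσAT⁴ ⇒ T = (P/(εσA))^(1/4) = (104.6/(0.478×5.670×10⁻⁸×0.0111457))^(1/4) = 767 K.

T ≈ 767 K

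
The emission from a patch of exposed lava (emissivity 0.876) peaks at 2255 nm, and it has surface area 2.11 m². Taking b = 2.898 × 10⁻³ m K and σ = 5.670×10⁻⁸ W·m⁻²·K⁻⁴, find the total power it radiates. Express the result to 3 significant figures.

P ≈ 2.86×10⁵ W

Wien's law: T = b/λ_max = 2.898×10⁻³/2.255×10⁻⁶ = 1285.14 K.
Area A = 2.11 m².
Then P = εσAT⁴ = 0.876×5.670×10⁻⁸×2.11×(1285.14)⁴ = 2.86×10⁵ W.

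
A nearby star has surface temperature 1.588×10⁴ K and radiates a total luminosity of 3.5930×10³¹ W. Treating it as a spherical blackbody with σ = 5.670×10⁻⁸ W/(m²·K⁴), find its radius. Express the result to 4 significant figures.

L = 4πR²σT⁴ ⇒ R = √(L/(4πσT⁴)).
σT⁴ = 3.60566×10⁹ W/m², so R = √(3.5930×10³¹/(4π×3.60566×10⁹)) = 2.816×10¹⁰ m.

R ≈ 2.816×10¹⁰ m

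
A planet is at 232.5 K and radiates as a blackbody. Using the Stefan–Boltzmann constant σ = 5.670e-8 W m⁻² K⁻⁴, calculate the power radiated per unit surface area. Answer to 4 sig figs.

I ≈ 165.7 W/m²

Stefan–Boltzmann: I = σT⁴ = 5.670×10⁻⁸ × (232.5)⁴ = 165.7 W/m².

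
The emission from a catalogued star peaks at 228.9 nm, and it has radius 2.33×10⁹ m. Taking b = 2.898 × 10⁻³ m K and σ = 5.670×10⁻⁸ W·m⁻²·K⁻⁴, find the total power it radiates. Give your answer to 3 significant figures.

Wien's law: T = b/λ_max = 2.898×10⁻³/2.289×10⁻⁷ = 12660.6 K.
Surface area A = 4πR² = 4π(2.33×10⁹ m)² = 6.82216×10¹⁹ m².
Then P = σAT⁴ = 5.670×10⁻⁸×6.82216×10¹⁹×(12660.6)⁴ = 9.94×10²⁸ W.

P ≈ 9.94×10²⁸ W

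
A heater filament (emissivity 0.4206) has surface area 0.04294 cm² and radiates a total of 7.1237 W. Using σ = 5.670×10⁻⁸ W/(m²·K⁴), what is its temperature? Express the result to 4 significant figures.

T ≈ 2888 K

Area A = 0.04294 cm² = 4.294×10⁻⁶ m².
P = εσAT⁴ ⇒ T = (P/(εσA))^(1/4) = (7.1237/(0.4206×5.670×10⁻⁸×4.294×10⁻⁶))^(1/4) = 2888 K.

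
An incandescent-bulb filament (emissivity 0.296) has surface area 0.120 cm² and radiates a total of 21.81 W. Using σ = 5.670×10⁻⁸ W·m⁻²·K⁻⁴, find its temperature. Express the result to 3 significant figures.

T ≈ 3.23×10³ K

Area A = 0.120 cm² = 1.20×10⁻⁵ m².
P = εσAT⁴ ⇒ T = (P/(εσA))^(1/4) = (21.81/(0.296×5.670×10⁻⁸×1.20×10⁻⁵))^(1/4) = 3.23×10³ K.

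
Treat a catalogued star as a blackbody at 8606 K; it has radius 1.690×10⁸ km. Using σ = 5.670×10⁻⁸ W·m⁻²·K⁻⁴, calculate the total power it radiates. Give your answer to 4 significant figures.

P ≈ 1.116×10³² W

Surface area A = 4πR² = 4π(1.690×10¹¹ m)² = 3.58908×10²³ m².
P = σAT⁴ = 5.670×10⁻⁸ × 3.58908×10²³ × (8606)⁴ = 1.116×10³² W.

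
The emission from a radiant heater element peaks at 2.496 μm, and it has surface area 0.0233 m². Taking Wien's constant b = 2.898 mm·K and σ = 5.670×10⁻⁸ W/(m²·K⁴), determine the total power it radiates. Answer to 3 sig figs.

Wien's law: T = b/λ_max = 2.898×10⁻³/2.496×10⁻⁶ = 1161.06 K.
Area A = 0.0233 m².
Then P = σAT⁴ = 5.670×10⁻⁸×0.0233×(1161.06)⁴ = 2.40×10³ W.

P ≈ 2.40×10³ W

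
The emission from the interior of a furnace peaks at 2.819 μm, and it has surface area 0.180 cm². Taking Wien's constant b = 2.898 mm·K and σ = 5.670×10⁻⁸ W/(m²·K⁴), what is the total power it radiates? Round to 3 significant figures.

P ≈ 1.14 W

Wien's law: T = b/λ_max = 2.898×10⁻³/2.819×10⁻⁶ = 1028.02 K.
Area A = 0.180 cm² = 1.80×10⁻⁵ m².
Then P = σAT⁴ = 5.670×10⁻⁸×1.80×10⁻⁵×(1028.02)⁴ = 1.14 W.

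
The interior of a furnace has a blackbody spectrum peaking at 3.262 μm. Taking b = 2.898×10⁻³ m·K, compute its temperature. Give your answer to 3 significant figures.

T ≈ 888 K

Wien's law gives T = b/λ_max = (2.898×10⁻³ m·K)/(3.262×10⁻⁶ m) = 888 K.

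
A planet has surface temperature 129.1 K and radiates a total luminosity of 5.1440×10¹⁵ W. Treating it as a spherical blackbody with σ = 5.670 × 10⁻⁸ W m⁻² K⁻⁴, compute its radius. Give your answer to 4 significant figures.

L = 4πR²σT⁴ ⇒ R = √(L/(4πσT⁴)).
σT⁴ = 15.7503 W/m², so R = √(5.1440×10¹⁵/(4π×15.7503)) = 5.098×10⁶ m.

R ≈ 5.098×10⁶ m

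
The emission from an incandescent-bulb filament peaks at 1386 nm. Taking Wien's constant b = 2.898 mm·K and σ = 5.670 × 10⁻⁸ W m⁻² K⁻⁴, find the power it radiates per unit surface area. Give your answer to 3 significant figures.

Wien's law: T = b/λ_max = 2.898×10⁻³/1.386×10⁻⁶ = 2090.91 K.
Then I = σT⁴ = 5.670×10⁻⁸×(2090.91)⁴ = 1.08×10⁶ W/m².

I ≈ 1.08×10⁶ W/m²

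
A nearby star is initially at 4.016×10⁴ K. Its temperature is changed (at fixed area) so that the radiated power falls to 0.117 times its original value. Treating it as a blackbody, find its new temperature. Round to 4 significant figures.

T₂ ≈ 2.349×10⁴ K

P ∝ T⁴, so T₂/T₁ = (P₂/P₁)^(1/4) = (0.117)^(1/4) = 0.584853.
T₂ = 4.016×10⁴ × 0.584853 = 2.349×10⁴ K.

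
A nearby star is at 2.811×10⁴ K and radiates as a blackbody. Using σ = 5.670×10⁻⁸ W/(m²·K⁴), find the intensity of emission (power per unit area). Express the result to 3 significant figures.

Stefan–Boltzmann: I = σT⁴ = 5.670×10⁻⁸ × (2.811×10⁴)⁴ = 3.54×10¹⁰ W/m².

I ≈ 3.54×10¹⁰ W/m²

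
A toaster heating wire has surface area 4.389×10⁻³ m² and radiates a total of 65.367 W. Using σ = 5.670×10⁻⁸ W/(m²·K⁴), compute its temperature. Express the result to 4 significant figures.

T ≈ 715.9 K

Area A = 4.389×10⁻³ m².
P = σAT⁴ ⇒ T = (P/(σA))^(1/4) = (65.367/(5.670×10⁻⁸×4.389×10⁻³))^(1/4) = 715.9 K.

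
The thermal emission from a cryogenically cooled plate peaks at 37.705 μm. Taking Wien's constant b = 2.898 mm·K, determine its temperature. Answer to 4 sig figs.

Wien's law gives T = b/λ_max = (2.898×10⁻³ m·K)/(3.7705×10⁻⁵ m) = 76.86 K.

T ≈ 76.86 K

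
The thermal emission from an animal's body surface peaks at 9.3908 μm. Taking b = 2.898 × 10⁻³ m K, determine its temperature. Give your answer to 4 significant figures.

T ≈ 308.6 K

Wien's law gives T = b/λ_max = (2.898×10⁻³ m·K)/(9.3908×10⁻⁶ m) = 308.6 K.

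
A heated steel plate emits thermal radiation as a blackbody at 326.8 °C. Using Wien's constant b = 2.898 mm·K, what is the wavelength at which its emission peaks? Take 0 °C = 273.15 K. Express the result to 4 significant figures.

λ_max ≈ 4.830 μm

T = 326.8 °C + 273.15 = 599.95 K.
Wien's displacement law: λ_max = b/T = (2.898×10⁻³ m·K)/(599.95 K) = 4.8304×10⁻⁶ m.
That is 4.830 μm, in the infrared range.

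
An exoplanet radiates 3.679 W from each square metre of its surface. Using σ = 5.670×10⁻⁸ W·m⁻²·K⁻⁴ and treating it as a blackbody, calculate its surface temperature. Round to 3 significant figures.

I = σT⁴, so T = (I/σ)^(1/4) = (3.679/(5.670×10⁻⁸))^(1/4) = 89.8 K.

T ≈ 89.8 K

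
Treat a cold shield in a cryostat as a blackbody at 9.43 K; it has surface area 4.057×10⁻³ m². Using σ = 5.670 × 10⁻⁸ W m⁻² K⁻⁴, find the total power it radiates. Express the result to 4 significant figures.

P ≈ 1.819×10⁻⁶ W

Area A = 4.057×10⁻³ m².
P = σAT⁴ = 5.670×10⁻⁸ × 4.057×10⁻³ × (9.43)⁴ = 1.819×10⁻⁶ W.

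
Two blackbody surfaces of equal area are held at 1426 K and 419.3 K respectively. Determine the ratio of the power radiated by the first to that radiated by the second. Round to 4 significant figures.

P₁/P₂ ≈ 133.8

With equal areas, P₁/P₂ = (T₁/T₂)⁴ = (1426/419.3)⁴ = 133.8.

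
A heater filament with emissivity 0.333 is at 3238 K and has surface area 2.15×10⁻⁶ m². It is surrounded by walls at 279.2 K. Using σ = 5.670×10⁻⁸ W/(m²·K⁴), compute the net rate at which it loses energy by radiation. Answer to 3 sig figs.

Area A = 2.15×10⁻⁶ m².
Net radiated power P_net = εσA(T⁴ − T₀⁴) = 0.333×5.670×10⁻⁸×2.15×10⁻⁶×(3238⁴ − 279.2⁴).
T⁴ − T₀⁴ = 1.09928×10¹⁴ − 6.07661×10⁹ = 1.09922×10¹⁴ K⁴, so P_net = 4.46 W.

Net loss ≈ 4.46 W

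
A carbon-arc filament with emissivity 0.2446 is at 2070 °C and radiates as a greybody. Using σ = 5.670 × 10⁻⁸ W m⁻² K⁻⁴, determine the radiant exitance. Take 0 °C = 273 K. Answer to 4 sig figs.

T = 2070 °C + 273 = 2343 K.
Stefan–Boltzmann: I = εσT⁴ = 0.2446 × 5.670×10⁻⁸ × (2343)⁴ = 4.180×10⁵ W/m².

I ≈ 4.180×10⁵ W/m²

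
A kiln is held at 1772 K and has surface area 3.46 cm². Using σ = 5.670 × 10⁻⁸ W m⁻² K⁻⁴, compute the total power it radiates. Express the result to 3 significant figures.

Area A = 3.46 cm² = 3.46×10⁻⁴ m².
P = σAT⁴ = 5.670×10⁻⁸ × 3.46×10⁻⁴ × (1772)⁴ = 193 W.

P ≈ 193 W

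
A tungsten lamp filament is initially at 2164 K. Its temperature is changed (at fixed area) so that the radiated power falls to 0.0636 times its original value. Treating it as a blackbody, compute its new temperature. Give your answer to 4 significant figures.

P ∝ T⁴, so T₂/T₁ = (P₂/P₁)^(1/4) = (0.0636)^(1/4) = 0.502186.
T₂ = 2164 × 0.502186 = 1087 K.

T₂ ≈ 1087 K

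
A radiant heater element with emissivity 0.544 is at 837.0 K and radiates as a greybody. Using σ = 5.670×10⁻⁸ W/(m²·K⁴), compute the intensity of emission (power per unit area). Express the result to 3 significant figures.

I ≈ 1.51×10⁴ W/m²

Stefan–Boltzmann: I = εσT⁴ = 0.544 × 5.670×10⁻⁸ × (837.0)⁴ = 1.51×10⁴ W/m².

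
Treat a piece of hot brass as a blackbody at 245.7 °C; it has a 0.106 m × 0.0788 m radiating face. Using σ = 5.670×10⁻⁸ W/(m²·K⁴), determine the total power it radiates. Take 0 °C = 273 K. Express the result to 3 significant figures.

P ≈ 34.3 W

T = 245.7 °C + 273 = 518.7 K.
Area A = 0.106 × 0.0788 = 8.3528×10⁻³ m².
P = σAT⁴ = 5.670×10⁻⁸ × 8.3528×10⁻³ × (518.7)⁴ = 34.3 W.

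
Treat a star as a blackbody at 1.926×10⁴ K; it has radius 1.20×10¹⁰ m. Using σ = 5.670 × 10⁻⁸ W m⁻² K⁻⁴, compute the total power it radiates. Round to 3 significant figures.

Surface area A = 4πR² = 4π(1.20×10¹⁰ m)² = 1.80956×10²¹ m².
P = σAT⁴ = 5.670×10⁻⁸ × 1.80956×10²¹ × (1.926×10⁴)⁴ = 1.41×10³¹ W.

P ≈ 1.41×10³¹ W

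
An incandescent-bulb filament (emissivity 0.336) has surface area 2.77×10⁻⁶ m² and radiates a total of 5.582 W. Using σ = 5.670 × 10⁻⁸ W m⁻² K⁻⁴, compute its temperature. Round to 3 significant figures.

T ≈ 3.21×10³ K

Area A = 2.77×10⁻⁶ m².
P = εσAT⁴ ⇒ T = (P/(εσA))^(1/4) = (5.582/(0.336×5.670×10⁻⁸×2.77×10⁻⁶))^(1/4) = 3.21×10³ K.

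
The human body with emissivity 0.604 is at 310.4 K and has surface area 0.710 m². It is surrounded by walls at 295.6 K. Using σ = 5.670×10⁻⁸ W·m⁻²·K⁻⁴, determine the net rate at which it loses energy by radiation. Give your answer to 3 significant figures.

Net loss ≈ 40.1 W

Area A = 0.710 m².
Net radiated power P_net = εσA(T⁴ − T₀⁴) = 0.604×5.670×10⁻⁸×0.710×(310.4⁴ − 295.6⁴).
T⁴ − T₀⁴ = 9.28297×10⁹ − 7.63515×10⁹ = 1.64782×10⁹ K⁴, so P_net = 40.1 W.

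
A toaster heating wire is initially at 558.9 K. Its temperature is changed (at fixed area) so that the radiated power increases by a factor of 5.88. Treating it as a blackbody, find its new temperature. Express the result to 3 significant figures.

T₂ ≈ 870 K

P ∝ T⁴, so T₂/T₁ = (P₂/P₁)^(1/4) = (5.88)^(1/4) = 1.55720.
T₂ = 558.9 × 1.55720 = 870 K.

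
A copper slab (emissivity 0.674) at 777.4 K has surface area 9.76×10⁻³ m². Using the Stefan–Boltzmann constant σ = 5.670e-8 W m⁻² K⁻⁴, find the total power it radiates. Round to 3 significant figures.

Area A = 9.76×10⁻³ m².
P = εσAT⁴ = 0.674 × 5.670×10⁻⁸ × 9.76×10⁻³ × (777.4)⁴ = 136 W.

P ≈ 136 W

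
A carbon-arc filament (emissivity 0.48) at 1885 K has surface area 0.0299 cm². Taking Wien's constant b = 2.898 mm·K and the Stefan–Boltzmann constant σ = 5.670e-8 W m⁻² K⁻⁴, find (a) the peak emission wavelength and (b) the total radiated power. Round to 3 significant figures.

(a) λ_max = b/T = 2.898×10⁻³/1885 = 1.537×10⁻⁶ m = 1.54×10³ nm.
Area A = 0.0299 cm² = 2.99×10⁻⁶ m².
(b) P = εσAT⁴ = 0.48×5.670×10⁻⁸×2.99×10⁻⁶×(1885)⁴ = 1.03 W.

λ_max ≈ 1.54×10³ nm; P ≈ 1.03 W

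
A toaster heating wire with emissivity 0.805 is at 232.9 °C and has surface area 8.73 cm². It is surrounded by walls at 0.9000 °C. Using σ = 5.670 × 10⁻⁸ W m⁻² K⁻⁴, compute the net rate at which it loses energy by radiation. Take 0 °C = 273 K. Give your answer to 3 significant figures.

Net loss ≈ 2.39 W

T = 232.9 °C + 273 = 505.9 K.
Surroundings: T = 0.9000 °C + 273 = 273.9000 K.
Area A = 8.73 cm² = 8.73×10⁻⁴ m².
Net radiated power P_net = εσA(T⁴ − T₀⁴) = 0.805×5.670×10⁻⁸×8.73×10⁻⁴×(505.9⁴ − 273.9000⁴).
T⁴ − T₀⁴ = 6.55026×10¹⁰ − 5.62818×10⁹ = 5.98744×10¹⁰ K⁴, so P_net = 2.39 W.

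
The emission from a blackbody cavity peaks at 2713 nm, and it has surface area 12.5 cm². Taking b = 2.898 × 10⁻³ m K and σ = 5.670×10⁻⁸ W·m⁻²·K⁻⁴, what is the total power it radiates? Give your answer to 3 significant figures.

P ≈ 92.3 W

Wien's law: T = b/λ_max = 2.898×10⁻³/2.713×10⁻⁶ = 1068.19 K.
Area A = 12.5 cm² = 1.25×10⁻³ m².
Then P = σAT⁴ = 5.670×10⁻⁸×1.25×10⁻³×(1068.19)⁴ = 92.3 W.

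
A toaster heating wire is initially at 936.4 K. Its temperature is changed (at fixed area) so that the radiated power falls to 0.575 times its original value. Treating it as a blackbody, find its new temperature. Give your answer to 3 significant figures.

P ∝ T⁴, so T₂/T₁ = (P₂/P₁)^(1/4) = (0.575)^(1/4) = 0.870797.
T₂ = 936.4 × 0.870797 = 815 K.

T₂ ≈ 815 K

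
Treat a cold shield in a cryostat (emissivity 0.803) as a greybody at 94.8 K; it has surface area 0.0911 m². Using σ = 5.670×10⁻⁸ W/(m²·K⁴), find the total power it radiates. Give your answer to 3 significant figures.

P ≈ 0.335 W

Area A = 0.0911 m².
P = εσAT⁴ = 0.803 × 5.670×10⁻⁸ × 0.0911 × (94.8)⁴ = 0.335 W.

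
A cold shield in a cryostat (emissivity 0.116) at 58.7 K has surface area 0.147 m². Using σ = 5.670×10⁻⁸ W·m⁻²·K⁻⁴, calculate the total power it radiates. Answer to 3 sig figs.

Area A = 0.147 m².
P = εσAT⁴ = 0.116 × 5.670×10⁻⁸ × 0.147 × (58.7)⁴ = 0.0115 W.

P ≈ 0.0115 W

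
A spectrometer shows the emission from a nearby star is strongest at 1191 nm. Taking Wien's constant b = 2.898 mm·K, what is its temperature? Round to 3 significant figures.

T ≈ 2.43×10³ K

Wien's law gives T = b/λ_max = (2.898×10⁻³ m·K)/(1.191×10⁻⁶ m) = 2.43×10³ K.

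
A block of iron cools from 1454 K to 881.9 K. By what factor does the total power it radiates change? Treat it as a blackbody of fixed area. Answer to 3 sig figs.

P₂/P₁ ≈ 0.135

P ∝ T⁴, so P₂/P₁ = (T₂/T₁)⁴ = (881.9/1454)⁴ = (0.606534)⁴ = 0.135.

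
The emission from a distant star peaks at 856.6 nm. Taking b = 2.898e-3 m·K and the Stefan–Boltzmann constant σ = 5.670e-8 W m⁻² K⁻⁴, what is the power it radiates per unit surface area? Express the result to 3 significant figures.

Wien's law: T = b/λ_max = 2.898×10⁻³/8.566×10⁻⁷ = 3383.14 K.
Then I = σT⁴ = 5.670×10⁻⁸×(3383.14)⁴ = 7.43×10⁶ W/m².

I ≈ 7.43×10⁶ W/m²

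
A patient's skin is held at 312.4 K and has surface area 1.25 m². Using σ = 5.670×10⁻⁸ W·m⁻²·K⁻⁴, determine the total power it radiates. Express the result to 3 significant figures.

Area A = 1.25 m².
P = σAT⁴ = 5.670×10⁻⁸ × 1.25 × (312.4)⁴ = 675 W.

P ≈ 675 W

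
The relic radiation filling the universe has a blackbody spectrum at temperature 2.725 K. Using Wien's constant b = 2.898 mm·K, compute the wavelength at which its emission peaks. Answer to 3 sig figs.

λ_max ≈ 1.06 mm

Wien's displacement law: λ_max = b/T = (2.898×10⁻³ m·K)/(2.725 K) = 1.063×10⁻³ m.
That is 1.06 mm, in the microwave range.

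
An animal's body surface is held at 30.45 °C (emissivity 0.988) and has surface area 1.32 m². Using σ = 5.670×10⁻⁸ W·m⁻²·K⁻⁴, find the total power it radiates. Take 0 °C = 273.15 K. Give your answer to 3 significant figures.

P ≈ 628 W

T = 30.45 °C + 273.15 = 303.60 K.
Area A = 1.32 m².
P = εσAT⁴ = 0.988 × 5.670×10⁻⁸ × 1.32 × (303.60)⁴ = 628 W.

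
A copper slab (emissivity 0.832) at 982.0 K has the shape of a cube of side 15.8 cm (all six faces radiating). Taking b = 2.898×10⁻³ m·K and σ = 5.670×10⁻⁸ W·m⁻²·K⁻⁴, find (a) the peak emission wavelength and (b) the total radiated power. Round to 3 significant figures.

(a) λ_max = b/T = 2.898×10⁻³/982.0 = 2.951×10⁻⁶ m = 2.95 μm.
Area A = 6s² = 6×(0.158 m)² = 0.149784 m².
(b) P = εσAT⁴ = 0.832×5.670×10⁻⁸×0.149784×(982.0)⁴ = 6.57×10³ W.

λ_max ≈ 2.95 μm; P ≈ 6.57×10³ W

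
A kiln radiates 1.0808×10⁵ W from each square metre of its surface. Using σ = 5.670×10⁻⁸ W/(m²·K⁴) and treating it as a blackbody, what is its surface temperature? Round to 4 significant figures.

T ≈ 1175 K

I = σT⁴, so T = (I/σ)^(1/4) = (1.0808×10⁵/(5.670×10⁻⁸))^(1/4) = 1175 K.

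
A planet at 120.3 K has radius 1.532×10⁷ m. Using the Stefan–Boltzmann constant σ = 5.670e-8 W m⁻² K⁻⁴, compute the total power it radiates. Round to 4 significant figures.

P ≈ 3.502×10¹⁶ W

Surface area A = 4πR² = 4π(1.532×10⁷ m)² = 2.94936×10¹⁵ m².
P = σAT⁴ = 5.670×10⁻⁸ × 2.94936×10¹⁵ × (120.3)⁴ = 3.502×10¹⁶ W.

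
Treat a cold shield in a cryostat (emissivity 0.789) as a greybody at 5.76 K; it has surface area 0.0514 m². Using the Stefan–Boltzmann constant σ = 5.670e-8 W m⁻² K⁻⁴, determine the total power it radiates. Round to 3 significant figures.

P ≈ 2.53×10⁻⁶ W

Area A = 0.0514 m².
P = εσAT⁴ = 0.789 × 5.670×10⁻⁸ × 0.0514 × (5.76)⁴ = 2.53×10⁻⁶ W.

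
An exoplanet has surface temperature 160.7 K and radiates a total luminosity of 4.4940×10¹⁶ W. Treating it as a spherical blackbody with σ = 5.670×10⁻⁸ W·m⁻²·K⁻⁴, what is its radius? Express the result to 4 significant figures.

R ≈ 9.725×10⁶ m

L = 4πR²σT⁴ ⇒ R = √(L/(4πσT⁴)).
σT⁴ = 37.8135 W/m², so R = √(4.4940×10¹⁶/(4π×37.8135)) = 9.725×10⁶ m.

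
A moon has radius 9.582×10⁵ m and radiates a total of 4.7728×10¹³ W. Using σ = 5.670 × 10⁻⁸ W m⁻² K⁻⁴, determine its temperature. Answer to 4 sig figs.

T ≈ 92.42 K

Surface area A = 4πR² = 4π(9.582×10⁵ m)² = 1.15378×10¹³ m².
P = σAT⁴ ⇒ T = (P/(σA))^(1/4) = (4.7728×10¹³/(5.670×10⁻⁸×1.15378×10¹³))^(1/4) = 92.42 K.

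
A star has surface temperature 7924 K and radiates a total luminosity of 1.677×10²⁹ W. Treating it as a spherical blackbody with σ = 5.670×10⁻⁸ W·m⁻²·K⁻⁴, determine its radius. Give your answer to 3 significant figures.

L = 4πR²σT⁴ ⇒ R = √(L/(4πσT⁴)).
σT⁴ = 2.23543×10⁸ W/m², so R = √(1.677×10²⁹/(4π×2.23543×10⁸)) = 7.73×10⁹ m.

R ≈ 7.73×10⁹ m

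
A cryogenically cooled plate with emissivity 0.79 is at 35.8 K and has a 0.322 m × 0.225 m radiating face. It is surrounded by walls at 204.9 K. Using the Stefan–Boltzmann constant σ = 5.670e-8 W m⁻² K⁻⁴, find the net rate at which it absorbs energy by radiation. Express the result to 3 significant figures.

Net gain ≈ 5.71 W

Area A = 0.322 × 0.225 = 0.07245 m².
Net radiated power P_net = εσA(T⁴ − T₀⁴) = 0.79×5.670×10⁻⁸×0.07245×(35.8⁴ − 204.9⁴).
T⁴ − T₀⁴ = 1.64260×10⁶ − 1.76266×10⁹ = -1.76102×10⁹ K⁴, so P_net = -5.71 W — negative, meaning a net gain of 5.71 W.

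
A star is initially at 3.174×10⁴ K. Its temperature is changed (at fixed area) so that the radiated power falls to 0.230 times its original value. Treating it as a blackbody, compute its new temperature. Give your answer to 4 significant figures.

T₂ ≈ 2.198×10⁴ K

P ∝ T⁴, so T₂/T₁ = (P₂/P₁)^(1/4) = (0.230)^(1/4) = 0.692519.
T₂ = 3.174×10⁴ × 0.692519 = 2.198×10⁴ K.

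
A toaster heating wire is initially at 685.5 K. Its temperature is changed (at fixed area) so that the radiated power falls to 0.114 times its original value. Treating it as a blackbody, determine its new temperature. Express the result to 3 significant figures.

T₂ ≈ 398 K

P ∝ T⁴, so T₂/T₁ = (P₂/P₁)^(1/4) = (0.114)^(1/4) = 0.581067.
T₂ = 685.5 × 0.581067 = 398 K.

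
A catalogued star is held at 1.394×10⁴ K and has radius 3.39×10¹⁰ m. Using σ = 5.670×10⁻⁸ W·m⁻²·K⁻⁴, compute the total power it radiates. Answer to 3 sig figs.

P ≈ 3.09×10³¹ W

Surface area A = 4πR² = 4π(3.39×10¹⁰ m)² = 1.44414×10²² m².
P = σAT⁴ = 5.670×10⁻⁸ × 1.44414×10²² × (1.394×10⁴)⁴ = 3.09×10³¹ W.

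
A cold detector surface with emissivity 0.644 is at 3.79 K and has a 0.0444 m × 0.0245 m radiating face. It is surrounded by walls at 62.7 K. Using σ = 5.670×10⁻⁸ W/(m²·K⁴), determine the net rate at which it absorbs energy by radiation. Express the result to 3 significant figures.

Area A = 0.0444 × 0.0245 = 1.0878×10⁻³ m².
Net radiated power P_net = εσA(T⁴ − T₀⁴) = 0.644×5.670×10⁻⁸×1.0878×10⁻³×(3.79⁴ − 62.7⁴).
T⁴ − T₀⁴ = 206.327 − 1.54550×10⁷ = -1.54548×10⁷ K⁴, so P_net = -6.14×10⁻⁴ W — negative, meaning a net gain of 6.14×10⁻⁴ W.

Net gain ≈ 6.14×10⁻⁴ W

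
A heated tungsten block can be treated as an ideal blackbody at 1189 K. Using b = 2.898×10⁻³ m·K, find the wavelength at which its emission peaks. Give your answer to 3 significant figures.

λ_max ≈ 2.44 μm

Wien's displacement law: λ_max = b/T = (2.898×10⁻³ m·K)/(1189 K) = 2.437×10⁻⁶ m.
That is 2.44 μm, in the infrared range.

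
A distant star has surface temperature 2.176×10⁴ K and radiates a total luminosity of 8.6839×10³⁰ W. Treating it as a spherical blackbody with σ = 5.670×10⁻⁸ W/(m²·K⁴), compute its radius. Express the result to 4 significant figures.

R ≈ 7.373×10⁹ m

L = 4πR²σT⁴ ⇒ R = √(L/(4πσT⁴)).
σT⁴ = 1.27121×10¹⁰ W/m², so R = √(8.6839×10³⁰/(4π×1.27121×10¹⁰)) = 7.373×10⁹ m.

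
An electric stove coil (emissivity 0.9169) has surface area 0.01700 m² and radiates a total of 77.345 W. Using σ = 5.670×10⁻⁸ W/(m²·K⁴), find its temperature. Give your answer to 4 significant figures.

T ≈ 543.9 K

Area A = 0.01700 m².
P = εσAT⁴ ⇒ T = (P/(εσA))^(1/4) = (77.345/(0.9169×5.670×10⁻⁸×0.01700))^(1/4) = 543.9 K.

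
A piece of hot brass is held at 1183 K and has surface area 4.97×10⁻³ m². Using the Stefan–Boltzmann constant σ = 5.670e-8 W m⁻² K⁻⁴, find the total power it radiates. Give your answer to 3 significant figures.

P ≈ 552 W

Area A = 4.97×10⁻³ m².
P = σAT⁴ = 5.670×10⁻⁸ × 4.97×10⁻³ × (1183)⁴ = 552 W.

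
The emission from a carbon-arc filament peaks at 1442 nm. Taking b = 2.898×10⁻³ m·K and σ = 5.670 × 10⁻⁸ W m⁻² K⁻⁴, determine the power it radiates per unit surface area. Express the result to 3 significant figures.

Wien's law: T = b/λ_max = 2.898×10⁻³/1.442×10⁻⁶ = 2009.71 K.
Then I = σT⁴ = 5.670×10⁻⁸×(2009.71)⁴ = 9.25×10⁵ W/m².

I ≈ 9.25×10⁵ W/m²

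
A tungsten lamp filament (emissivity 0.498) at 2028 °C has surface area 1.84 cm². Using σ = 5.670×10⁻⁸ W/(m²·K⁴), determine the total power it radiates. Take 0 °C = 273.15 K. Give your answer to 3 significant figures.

P ≈ 146 W

T = 2028 °C + 273.15 = 2301.15 K.
Area A = 1.84 cm² = 1.84×10⁻⁴ m².
P = εσAT⁴ = 0.498 × 5.670×10⁻⁸ × 1.84×10⁻⁴ × (2301.15)⁴ = 146 W.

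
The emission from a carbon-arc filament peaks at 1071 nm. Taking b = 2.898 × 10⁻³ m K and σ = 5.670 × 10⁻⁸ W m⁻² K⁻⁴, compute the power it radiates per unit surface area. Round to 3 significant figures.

Wien's law: T = b/λ_max = 2.898×10⁻³/1.071×10⁻⁶ = 2705.88 K.
Then I = σT⁴ = 5.670×10⁻⁸×(2705.88)⁴ = 3.04×10⁶ W/m².

I ≈ 3.04×10⁶ W/m²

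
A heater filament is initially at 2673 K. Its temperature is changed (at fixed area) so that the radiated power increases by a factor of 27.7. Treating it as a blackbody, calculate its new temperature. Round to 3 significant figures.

P ∝ T⁴, so T₂/T₁ = (P₂/P₁)^(1/4) = (27.7)^(1/4) = 2.29414.
T₂ = 2673 × 2.29414 = 6.13×10³ K.

T₂ ≈ 6.13×10³ K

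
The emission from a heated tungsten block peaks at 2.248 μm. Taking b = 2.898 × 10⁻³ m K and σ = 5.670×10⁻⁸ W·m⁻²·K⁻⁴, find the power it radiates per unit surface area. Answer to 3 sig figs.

I ≈ 1.57×10⁵ W/m²

Wien's law: T = b/λ_max = 2.898×10⁻³/2.248×10⁻⁶ = 1289.15 K.
Then I = σT⁴ = 5.670×10⁻⁸×(1289.15)⁴ = 1.57×10⁵ W/m².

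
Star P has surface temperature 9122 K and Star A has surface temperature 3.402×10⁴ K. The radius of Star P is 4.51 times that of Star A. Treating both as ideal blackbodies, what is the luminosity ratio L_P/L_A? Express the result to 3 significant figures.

L ∝ R²T⁴, so L_P/L_A = (R_P/R_A)²(T_P/T_A)⁴ = (4.51)² × (9122/3.402×10⁴)⁴ = 20.3401 × 5.16920×10⁻³ = 0.105.

L_P/L_A ≈ 0.105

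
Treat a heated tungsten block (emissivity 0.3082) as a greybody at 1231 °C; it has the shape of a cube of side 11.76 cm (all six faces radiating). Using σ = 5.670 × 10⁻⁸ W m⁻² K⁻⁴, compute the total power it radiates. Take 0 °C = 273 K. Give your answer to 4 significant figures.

T = 1231 °C + 273 = 1504 K.
Area A = 6s² = 6×(0.1176 m)² = 0.0829786 m².
P = εσAT⁴ = 0.3082 × 5.670×10⁻⁸ × 0.0829786 × (1504)⁴ = 7419 W.

P ≈ 7419 W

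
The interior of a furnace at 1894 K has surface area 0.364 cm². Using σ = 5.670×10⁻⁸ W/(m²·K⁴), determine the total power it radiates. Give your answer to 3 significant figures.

Area A = 0.364 cm² = 3.64×10⁻⁵ m².
P = σAT⁴ = 5.670×10⁻⁸ × 3.64×10⁻⁵ × (1894)⁴ = 26.6 W.

P ≈ 26.6 W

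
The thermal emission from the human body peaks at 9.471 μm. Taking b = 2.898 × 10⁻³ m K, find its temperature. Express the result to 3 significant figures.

T ≈ 306 K

Wien's law gives T = b/λ_max = (2.898×10⁻³ m·K)/(9.471×10⁻⁶ m) = 306 K.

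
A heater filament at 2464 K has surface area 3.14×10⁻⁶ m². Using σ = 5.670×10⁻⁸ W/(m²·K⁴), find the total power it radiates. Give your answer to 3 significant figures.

P ≈ 6.56 W

Area A = 3.14×10⁻⁶ m².
P = σAT⁴ = 5.670×10⁻⁸ × 3.14×10⁻⁶ × (2464)⁴ = 6.56 W.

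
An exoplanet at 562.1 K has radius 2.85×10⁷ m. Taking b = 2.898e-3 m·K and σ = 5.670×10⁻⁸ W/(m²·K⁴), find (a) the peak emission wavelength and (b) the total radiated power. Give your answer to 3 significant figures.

(a) λ_max = b/T = 2.898×10⁻³/562.1 = 5.156×10⁻⁶ m = 5.16 μm.
Surface area A = 4πR² = 4π(2.85×10⁷ m)² = 1.02070×10¹⁶ m².
(b) P = σAT⁴ = 5.670×10⁻⁸×1.02070×10¹⁶×(562.1)⁴ = 5.78×10¹⁹ W.

λ_max ≈ 5.16 μm; P ≈ 5.78×10¹⁹ W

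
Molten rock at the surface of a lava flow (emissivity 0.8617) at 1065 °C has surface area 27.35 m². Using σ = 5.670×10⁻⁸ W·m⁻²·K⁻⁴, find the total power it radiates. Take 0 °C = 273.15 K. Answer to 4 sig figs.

T = 1065 °C + 273.15 = 1338.15 K.
Area A = 27.35 m².
P = εσAT⁴ = 0.8617 × 5.670×10⁻⁸ × 27.35 × (1338.15)⁴ = 4.285×10⁶ W.

P ≈ 4.285×10⁶ W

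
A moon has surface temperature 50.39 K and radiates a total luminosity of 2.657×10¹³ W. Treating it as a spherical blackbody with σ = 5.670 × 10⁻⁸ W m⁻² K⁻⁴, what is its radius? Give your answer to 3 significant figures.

R ≈ 2.40×10⁶ m

L = 4πR²σT⁴ ⇒ R = √(L/(4πσT⁴)).
σT⁴ = 0.365562 W/m², so R = √(2.657×10¹³/(4π×0.365562)) = 2.40×10⁶ m.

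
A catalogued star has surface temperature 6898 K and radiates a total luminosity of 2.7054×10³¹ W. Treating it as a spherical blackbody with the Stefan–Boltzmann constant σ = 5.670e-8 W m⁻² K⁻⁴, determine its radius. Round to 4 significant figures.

L = 4πR²σT⁴ ⇒ R = √(L/(4πσT⁴)).
σT⁴ = 1.28374×10⁸ W/m², so R = √(2.7054×10³¹/(4π×1.28374×10⁸)) = 1.295×10¹¹ m.

R ≈ 1.295×10¹¹ m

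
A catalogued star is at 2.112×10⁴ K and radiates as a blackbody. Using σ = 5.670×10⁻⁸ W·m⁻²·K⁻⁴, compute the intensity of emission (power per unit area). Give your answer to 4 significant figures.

I ≈ 1.128×10¹⁰ W/m²

Stefan–Boltzmann: I = σT⁴ = 5.670×10⁻⁸ × (2.112×10⁴)⁴ = 1.128×10¹⁰ W/m².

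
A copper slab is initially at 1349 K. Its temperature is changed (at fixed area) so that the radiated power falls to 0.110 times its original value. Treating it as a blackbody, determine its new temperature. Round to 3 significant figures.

T₂ ≈ 777 K

P ∝ T⁴, so T₂/T₁ = (P₂/P₁)^(1/4) = (0.110)^(1/4) = 0.575901.
T₂ = 1349 × 0.575901 = 777 K.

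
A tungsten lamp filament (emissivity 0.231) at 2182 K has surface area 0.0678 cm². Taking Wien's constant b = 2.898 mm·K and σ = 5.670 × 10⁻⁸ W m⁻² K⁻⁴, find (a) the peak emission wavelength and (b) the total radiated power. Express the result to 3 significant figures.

(a) λ_max = b/T = 2.898×10⁻³/2182 = 1.328×10⁻⁶ m = 1.33×10³ nm.
Area A = 0.0678 cm² = 6.78×10⁻⁶ m².
(b) P = εσAT⁴ = 0.231×5.670×10⁻⁸×6.78×10⁻⁶×(2182)⁴ = 2.01 W.

λ_max ≈ 1.33×10³ nm; P ≈ 2.01 W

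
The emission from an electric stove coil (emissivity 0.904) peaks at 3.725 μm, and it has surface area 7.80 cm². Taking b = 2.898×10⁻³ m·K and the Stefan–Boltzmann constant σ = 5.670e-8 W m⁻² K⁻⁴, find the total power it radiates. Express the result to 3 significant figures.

P ≈ 14.6 W

Wien's law: T = b/λ_max = 2.898×10⁻³/3.725×10⁻⁶ = 777.987 K.
Area A = 7.80 cm² = 7.80×10⁻⁴ m².
Then P = εσAT⁴ = 0.904×5.670×10⁻⁸×7.80×10⁻⁴×(777.987)⁴ = 14.6 W.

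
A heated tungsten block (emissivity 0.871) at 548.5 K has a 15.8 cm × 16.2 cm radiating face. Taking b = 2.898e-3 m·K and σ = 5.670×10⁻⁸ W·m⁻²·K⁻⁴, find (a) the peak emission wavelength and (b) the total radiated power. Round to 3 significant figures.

(a) λ_max = b/T = 2.898×10⁻³/548.5 = 5.284×10⁻⁶ m = 5.28 μm.
Area A = 0.158 × 0.162 = 0.025596 m².
(b) P = εσAT⁴ = 0.871×5.670×10⁻⁸×0.025596×(548.5)⁴ = 114 W.

λ_max ≈ 5.28 μm; P ≈ 114 W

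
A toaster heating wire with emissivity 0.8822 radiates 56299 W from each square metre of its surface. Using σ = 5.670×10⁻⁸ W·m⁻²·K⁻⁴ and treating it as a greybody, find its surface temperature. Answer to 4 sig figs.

I = εσT⁴, so T = (I/εσ)^(1/4) = (56299/(0.8822×5.670×10⁻⁸))^(1/4) = 1030 K.

T ≈ 1030 K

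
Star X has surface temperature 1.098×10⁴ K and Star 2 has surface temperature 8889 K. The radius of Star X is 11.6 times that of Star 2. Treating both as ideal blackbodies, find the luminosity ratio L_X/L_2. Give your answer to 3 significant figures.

L ∝ R²T⁴, so L_X/L_2 = (R_X/R_2)²(T_X/T_2)⁴ = (11.6)² × (1.098×10⁴/8889)⁴ = 134.56 × 2.32808 = 313.

L_X/L_2 ≈ 313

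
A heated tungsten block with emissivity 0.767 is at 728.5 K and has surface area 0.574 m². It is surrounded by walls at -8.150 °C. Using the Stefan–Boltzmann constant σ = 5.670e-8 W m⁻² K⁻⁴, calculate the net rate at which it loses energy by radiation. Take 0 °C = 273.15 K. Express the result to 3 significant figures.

Surroundings: T = -8.150 °C + 273.15 = 265.000 K.
Area A = 0.574 m².
Net radiated power P_net = εσA(T⁴ − T₀⁴) = 0.767×5.670×10⁻⁸×0.574×(728.5⁴ − 265.000⁴).
T⁴ − T₀⁴ = 2.81655×10¹¹ − 4.93155×10⁹ = 2.76723×10¹¹ K⁴, so P_net = 6.91×10³ W.

Net loss ≈ 6.91×10³ W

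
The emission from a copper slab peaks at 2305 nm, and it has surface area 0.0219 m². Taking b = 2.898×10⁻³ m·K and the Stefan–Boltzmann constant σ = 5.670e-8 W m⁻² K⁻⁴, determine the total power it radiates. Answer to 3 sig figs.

P ≈ 3.10×10³ W

Wien's law: T = b/λ_max = 2.898×10⁻³/2.305×10⁻⁶ = 1257.27 K.
Area A = 0.0219 m².
Then P = σAT⁴ = 5.670×10⁻⁸×0.0219×(1257.27)⁴ = 3.10×10³ W.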